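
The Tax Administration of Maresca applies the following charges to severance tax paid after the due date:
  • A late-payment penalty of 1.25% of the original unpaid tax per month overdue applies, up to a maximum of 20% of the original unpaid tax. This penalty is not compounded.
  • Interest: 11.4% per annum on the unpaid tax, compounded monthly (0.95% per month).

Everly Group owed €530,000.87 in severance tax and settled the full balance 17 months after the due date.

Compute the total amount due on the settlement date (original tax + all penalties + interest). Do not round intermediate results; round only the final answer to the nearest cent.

€728,420.95

Penalty (uncapped): 17 × 1.25% × €530,000.87 = €112,625.18…; cap = 20% × €530,000.87 = €106,000.17… → penalty = €106,000.17…
Interest: €530,000.87 × ((1 + 0.0095)^17 − 1) = €530,000.87 × 0.1743769… = €92,419.9025…
Total = €530,000.87 + €106,000.1740 + €92,419.9025… = €728,420.95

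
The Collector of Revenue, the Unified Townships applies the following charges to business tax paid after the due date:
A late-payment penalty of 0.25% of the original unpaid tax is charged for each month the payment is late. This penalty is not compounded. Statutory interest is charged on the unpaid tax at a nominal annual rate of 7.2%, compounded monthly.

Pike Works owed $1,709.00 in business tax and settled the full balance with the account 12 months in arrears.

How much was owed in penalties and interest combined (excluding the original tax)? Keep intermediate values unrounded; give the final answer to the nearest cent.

$178.46

Late-payment penalty = 0.25% × $1,709.00 × 12 mo = $51.27
Interest (7.2%/yr ÷ 12 = 0.6%/month): $1,709.00 × ((1 + 0.006)^12 − 1) = $127.1909…
Penalties + interest = $51.2700 + $127.1909… = $178.46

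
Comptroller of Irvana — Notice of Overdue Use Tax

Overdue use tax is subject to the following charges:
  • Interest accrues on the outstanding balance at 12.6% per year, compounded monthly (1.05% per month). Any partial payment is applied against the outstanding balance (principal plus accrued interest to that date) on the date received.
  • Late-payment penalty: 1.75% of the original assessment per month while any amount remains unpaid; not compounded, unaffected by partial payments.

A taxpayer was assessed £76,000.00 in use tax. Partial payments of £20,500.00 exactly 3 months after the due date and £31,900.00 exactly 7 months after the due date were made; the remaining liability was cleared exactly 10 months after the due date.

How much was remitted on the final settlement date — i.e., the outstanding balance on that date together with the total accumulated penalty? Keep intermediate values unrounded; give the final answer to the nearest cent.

£42,697.32

Balance at month 3: £76,000.0000 × (1 + 0.0105)^3 = £78,419.2250…
After £20,500.00 payment: £78,419.2250… − £20,500.00 = £57,919.2250…
Balance at month 7: £57,919.2250… × (1 + 0.0105)^4 = £60,390.4149…
After £31,900.00 payment: £60,390.4149… − £31,900.00 = £28,490.4149…
Balance at month 10: £28,490.4149… × (1 + 0.0105)^3 = £29,397.3192…
Penalty: 10 × 1.75% × £76,000.00 = £13,300.00
Final settlement = outstanding balance + penalty = £29,397.3192… + £13,300.00 = £42,697.32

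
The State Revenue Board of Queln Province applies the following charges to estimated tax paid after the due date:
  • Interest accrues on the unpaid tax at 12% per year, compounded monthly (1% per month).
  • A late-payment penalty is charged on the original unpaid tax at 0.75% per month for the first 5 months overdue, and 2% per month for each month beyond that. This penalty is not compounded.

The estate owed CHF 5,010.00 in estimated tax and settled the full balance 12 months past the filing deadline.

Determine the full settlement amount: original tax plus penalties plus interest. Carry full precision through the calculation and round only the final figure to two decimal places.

Penalty, months 1–5: 5 × 0.75% × CHF 5,010.00 = CHF 187.88…
Penalty, months 6–12: 7 × 2% × CHF 5,010.00 = CHF 701.40
Interest: CHF 5,010.00 × ((1 + 0.01)^12 − 1) = CHF 5,010.00 × 0.1268250… = CHF 635.3934…
Total = CHF 5,010.00 + CHF 889.2750 + CHF 635.3934… = CHF 6,534.67

CHF 6,534.67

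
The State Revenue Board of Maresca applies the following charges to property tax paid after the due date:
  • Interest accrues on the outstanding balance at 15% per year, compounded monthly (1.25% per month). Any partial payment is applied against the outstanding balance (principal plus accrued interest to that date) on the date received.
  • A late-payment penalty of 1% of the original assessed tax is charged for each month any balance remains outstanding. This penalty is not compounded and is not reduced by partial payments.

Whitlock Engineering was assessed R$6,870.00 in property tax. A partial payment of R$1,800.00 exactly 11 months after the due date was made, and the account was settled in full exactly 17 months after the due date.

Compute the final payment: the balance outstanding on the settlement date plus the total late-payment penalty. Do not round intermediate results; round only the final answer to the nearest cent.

R$7,714.01

Balance at month 11: R$6,870.0000 × (1 + 0.0125)^11 = R$7,875.9344…
After R$1,800.00 payment: R$7,875.9344… − R$1,800.00 = R$6,075.9344…
Balance at month 17: R$6,075.9344… × (1 + 0.0125)^6 = R$6,546.1095…
Penalty: 17 × 1% × R$6,870.00 = R$1,167.90
Final settlement = outstanding balance + penalty = R$6,546.1095… + R$1,167.90 = R$7,714.01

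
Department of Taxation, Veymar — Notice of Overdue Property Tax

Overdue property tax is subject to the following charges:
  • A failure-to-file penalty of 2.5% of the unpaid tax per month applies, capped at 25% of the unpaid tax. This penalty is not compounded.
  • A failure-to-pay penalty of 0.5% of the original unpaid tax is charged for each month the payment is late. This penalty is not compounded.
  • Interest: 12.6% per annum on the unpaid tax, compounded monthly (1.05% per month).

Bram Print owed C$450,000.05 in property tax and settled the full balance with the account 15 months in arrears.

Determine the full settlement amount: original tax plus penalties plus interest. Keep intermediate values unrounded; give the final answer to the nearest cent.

C$672,579.05

Failure-to-file: 15 × 2.5% × C$450,000.05 = C$168,750.02…, capped at 25% × C$450,000.05 = C$112,500.01…
Failure-to-pay penalty = 0.5% × C$450,000.05 × 15 mo = C$33,750.00…
Interest: C$450,000.05 × ((1 + 0.0105)^15 − 1) = C$450,000.05 × 0.1696200… = C$76,328.9865…
Total = C$450,000.05 + C$146,250.0163… + C$76,328.9865… = C$672,579.05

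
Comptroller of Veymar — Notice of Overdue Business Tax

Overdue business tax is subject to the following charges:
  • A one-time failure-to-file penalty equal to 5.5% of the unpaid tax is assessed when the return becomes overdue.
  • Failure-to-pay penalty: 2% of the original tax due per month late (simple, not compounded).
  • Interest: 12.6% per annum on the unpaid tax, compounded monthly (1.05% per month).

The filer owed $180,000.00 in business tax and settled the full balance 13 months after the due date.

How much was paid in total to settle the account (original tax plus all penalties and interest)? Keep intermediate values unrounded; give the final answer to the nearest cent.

$262,879.10

Failure-to-file penalty: 5.5% × $180,000.00 = $9,900.00
Failure-to-pay penalty: 13 × 2% × $180,000.00 = $46,800.00
Interest: $180,000.00 × ((1 + 0.0105)^13 − 1) = $180,000.00 × 0.1454394… = $26,179.0989…
Total = $180,000.00 + $56,700.0000 + $26,179.0989… = $262,879.10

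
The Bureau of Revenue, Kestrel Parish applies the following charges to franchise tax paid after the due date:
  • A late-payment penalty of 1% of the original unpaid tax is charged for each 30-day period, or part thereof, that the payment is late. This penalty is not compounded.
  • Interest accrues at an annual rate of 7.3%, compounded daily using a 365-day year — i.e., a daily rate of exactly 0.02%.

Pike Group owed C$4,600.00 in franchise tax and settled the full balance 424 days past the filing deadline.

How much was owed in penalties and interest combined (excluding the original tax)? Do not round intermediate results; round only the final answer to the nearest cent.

Penalty periods: ⌈424/30⌉ = 15; penalty = 15 × 1% × C$4,600.00 = C$690.00
Interest: C$4,600.00 × ((1 + 0.0002)^424 − 1) = C$4,600.00 × 0.08849012… = C$407.0545…
Penalties + interest = C$690.0000 + C$407.0545… = C$1,097.05

C$1,097.05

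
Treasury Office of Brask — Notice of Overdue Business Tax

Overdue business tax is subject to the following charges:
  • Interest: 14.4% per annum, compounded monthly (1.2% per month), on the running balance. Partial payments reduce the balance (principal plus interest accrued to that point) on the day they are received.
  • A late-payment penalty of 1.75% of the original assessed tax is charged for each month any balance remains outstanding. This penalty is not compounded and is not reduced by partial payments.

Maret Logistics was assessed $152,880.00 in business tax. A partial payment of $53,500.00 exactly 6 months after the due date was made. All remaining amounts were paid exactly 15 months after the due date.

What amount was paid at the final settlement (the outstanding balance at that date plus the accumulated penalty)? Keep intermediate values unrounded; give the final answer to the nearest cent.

$163,402.34

Balance at month 6: $152,880.0000 × (1 + 0.012)^6 = $164,222.9121…
After $53,500.00 payment: $164,222.9121… − $53,500.00 = $110,722.9121…
Balance at month 15: $110,722.9121… × (1 + 0.012)^9 = $123,271.3386…
Penalty: 15 × 1.75% × $152,880.00 = $40,131.00
Final settlement = outstanding balance + penalty = $123,271.3386… + $40,131.00 = $163,402.34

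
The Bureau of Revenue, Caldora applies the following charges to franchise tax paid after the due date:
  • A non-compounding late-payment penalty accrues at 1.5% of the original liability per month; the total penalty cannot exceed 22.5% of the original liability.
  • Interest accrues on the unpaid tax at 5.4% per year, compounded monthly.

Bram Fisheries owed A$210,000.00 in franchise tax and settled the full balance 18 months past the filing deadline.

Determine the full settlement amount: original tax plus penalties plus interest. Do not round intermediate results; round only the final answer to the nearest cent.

Penalty (uncapped): 18 × 1.5% × A$210,000.00 = A$56,700.00; cap = 22.5% × A$210,000.00 = A$47,250.00 → penalty = A$47,250.00
Interest (5.4%/yr ÷ 12 = 0.45%/month): A$210,000.00 × ((1 + 0.0045)^18 − 1) = A$17,676.5145…
Total = A$210,000.00 + A$47,250.0000 + A$17,676.5145… = A$274,926.51

A$274,926.51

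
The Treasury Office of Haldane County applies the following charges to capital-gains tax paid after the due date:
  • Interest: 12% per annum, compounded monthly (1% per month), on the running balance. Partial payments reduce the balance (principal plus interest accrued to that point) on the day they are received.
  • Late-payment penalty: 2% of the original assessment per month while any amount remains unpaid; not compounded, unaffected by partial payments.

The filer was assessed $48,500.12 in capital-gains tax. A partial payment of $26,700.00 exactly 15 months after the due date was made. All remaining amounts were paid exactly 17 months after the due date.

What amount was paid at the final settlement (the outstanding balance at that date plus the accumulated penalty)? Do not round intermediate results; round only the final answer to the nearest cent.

Balance at month 15: $48,500.1200 × (1 + 0.01)^15 = $56,307.1337…
After $26,700.00 payment: $56,307.1337… − $26,700.00 = $29,607.1337…
Balance at month 17: $29,607.1337… × (1 + 0.01)^2 = $30,202.2370…
Penalty: 17 × 2% × $48,500.12 = $16,490.04…
Final settlement = outstanding balance + penalty = $30,202.2370… + $16,490.04… = $46,692.28

$46,692.28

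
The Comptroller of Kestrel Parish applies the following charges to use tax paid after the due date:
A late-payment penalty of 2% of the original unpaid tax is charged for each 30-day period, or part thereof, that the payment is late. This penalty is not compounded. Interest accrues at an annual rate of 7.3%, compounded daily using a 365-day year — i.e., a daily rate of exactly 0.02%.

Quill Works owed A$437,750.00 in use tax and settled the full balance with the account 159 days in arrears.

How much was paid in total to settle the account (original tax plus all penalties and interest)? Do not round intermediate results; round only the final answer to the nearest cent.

Penalty periods: ⌈159/30⌉ = 6; penalty = 6 × 2% × A$437,750.00 = A$52,530.00
Interest: A$437,750.00 × ((1 + 0.0002)^159 − 1) = A$437,750.00 × 0.03230774… = A$14,142.7132…
Total = A$437,750.00 + A$52,530.0000 + A$14,142.7132… = A$504,422.71

A$504,422.71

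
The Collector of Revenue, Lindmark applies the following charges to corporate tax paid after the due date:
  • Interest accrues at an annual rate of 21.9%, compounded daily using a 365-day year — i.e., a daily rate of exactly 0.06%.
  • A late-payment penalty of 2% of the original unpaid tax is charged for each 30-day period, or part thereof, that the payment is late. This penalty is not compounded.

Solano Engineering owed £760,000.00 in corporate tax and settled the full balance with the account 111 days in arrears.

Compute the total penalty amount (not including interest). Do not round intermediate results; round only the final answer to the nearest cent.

Penalty periods: ⌈111/30⌉ = 4; penalty = 4 × 2% × £760,000.00 = £60,800.00

£60,800.00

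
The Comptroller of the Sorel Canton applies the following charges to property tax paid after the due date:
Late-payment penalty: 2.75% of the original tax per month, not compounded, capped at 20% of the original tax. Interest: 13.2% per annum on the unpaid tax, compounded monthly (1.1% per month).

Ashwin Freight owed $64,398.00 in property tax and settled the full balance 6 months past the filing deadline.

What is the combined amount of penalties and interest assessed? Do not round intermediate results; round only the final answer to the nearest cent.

Penalty: 6 × 2.75% × $64,398.00 = $10,625.67 (below the 20% cap of $12,879.60)
Interest: $64,398.00 × ((1 + 0.011)^6 − 1) = $64,398.00 × 0.0678418… = $4,368.8788…
Penalties + interest = $10,625.6700 + $4,368.8788… = $14,994.55

$14,994.55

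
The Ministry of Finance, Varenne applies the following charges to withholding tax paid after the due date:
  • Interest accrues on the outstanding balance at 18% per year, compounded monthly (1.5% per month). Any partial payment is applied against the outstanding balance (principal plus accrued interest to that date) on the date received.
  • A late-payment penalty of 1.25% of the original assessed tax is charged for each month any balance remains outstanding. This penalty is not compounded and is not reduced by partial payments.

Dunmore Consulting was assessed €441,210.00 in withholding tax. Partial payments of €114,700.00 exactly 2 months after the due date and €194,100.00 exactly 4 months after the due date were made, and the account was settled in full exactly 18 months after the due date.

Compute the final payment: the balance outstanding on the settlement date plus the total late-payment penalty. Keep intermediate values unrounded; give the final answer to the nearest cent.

Balance at month 2: €441,210.0000 × (1 + 0.015)^2 = €454,545.5723…
After €114,700.00 payment: €454,545.5723… − €114,700.00 = €339,845.5723…
Balance at month 4: €339,845.5723… × (1 + 0.015)^2 = €350,117.4047…
After €194,100.00 payment: €350,117.4047… − €194,100.00 = €156,017.4047…
Balance at month 18: €156,017.4047… × (1 + 0.015)^14 = €192,175.3323…
Penalty: 18 × 1.25% × €441,210.00 = €99,272.25
Final settlement = outstanding balance + penalty = €192,175.3323… + €99,272.25 = €291,447.58

€291,447.58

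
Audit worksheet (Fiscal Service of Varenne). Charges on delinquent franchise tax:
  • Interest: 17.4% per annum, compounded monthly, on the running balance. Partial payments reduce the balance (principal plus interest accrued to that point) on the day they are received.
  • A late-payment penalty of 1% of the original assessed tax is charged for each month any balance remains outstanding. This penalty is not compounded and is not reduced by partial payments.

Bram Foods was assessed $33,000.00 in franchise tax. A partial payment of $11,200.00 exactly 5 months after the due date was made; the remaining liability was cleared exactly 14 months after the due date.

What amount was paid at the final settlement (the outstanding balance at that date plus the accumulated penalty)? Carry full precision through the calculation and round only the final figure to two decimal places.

$32,239.20

Monthly rate = 17.4% ÷ 12 = 1.45%
Balance at month 5: $33,000.0000 × (1 + 0.0145)^5 = $35,462.8959…
After $11,200.00 payment: $35,462.8959… − $11,200.00 = $24,262.8959…
Balance at month 14: $24,262.8959… × (1 + 0.0145)^9 = $27,619.2001…
Penalty: 14 × 1% × $33,000.00 = $4,620.00
Final settlement = outstanding balance + penalty = $27,619.2001… + $4,620.00 = $32,239.20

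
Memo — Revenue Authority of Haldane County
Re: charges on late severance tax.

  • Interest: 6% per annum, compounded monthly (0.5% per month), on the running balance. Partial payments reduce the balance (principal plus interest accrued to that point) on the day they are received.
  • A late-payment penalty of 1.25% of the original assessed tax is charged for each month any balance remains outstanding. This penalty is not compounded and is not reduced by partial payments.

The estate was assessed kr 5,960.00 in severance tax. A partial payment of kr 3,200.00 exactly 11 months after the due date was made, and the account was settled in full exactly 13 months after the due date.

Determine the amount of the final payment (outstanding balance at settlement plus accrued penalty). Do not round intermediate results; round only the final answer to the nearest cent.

kr 4,095.66

Balance at month 11: kr 5,960.0000 × (1 + 0.005)^11 = kr 6,296.1192…
After kr 3,200.00 payment: kr 6,296.1192… − kr 3,200.00 = kr 3,096.1192…
Balance at month 13: kr 3,096.1192… × (1 + 0.005)^2 = kr 3,127.1578…
Penalty: 13 × 1.25% × kr 5,960.00 = kr 968.50
Final settlement = outstanding balance + penalty = kr 3,127.1578… + kr 968.50 = kr 4,095.66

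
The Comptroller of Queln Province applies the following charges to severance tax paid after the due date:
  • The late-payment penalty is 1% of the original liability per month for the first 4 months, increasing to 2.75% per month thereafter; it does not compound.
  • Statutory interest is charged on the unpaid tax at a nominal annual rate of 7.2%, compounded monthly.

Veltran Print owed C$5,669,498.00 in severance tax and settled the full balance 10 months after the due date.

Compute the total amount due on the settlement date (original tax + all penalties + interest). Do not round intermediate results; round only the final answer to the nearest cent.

C$7,181,248.06

Penalty, months 1–4: 4 × 1% × C$5,669,498.00 = C$226,779.92
Penalty, months 5–10: 6 × 2.75% × C$5,669,498.00 = C$935,467.17
Interest (7.2%/yr ÷ 12 = 0.6%/month): C$5,669,498.00 × ((1 + 0.006)^10 − 1) = C$349,502.9743…
Total = C$5,669,498.00 + C$1,162,247.0900 + C$349,502.9743… = C$7,181,248.06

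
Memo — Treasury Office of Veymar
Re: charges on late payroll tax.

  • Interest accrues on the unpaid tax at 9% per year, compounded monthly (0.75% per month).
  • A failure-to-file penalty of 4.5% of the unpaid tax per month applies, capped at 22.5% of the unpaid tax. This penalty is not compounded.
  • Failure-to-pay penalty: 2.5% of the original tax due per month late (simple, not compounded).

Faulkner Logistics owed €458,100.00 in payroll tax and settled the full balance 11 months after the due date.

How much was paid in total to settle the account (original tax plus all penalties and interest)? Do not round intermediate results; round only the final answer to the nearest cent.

Failure-to-file: 11 × 4.5% × €458,100.00 = €226,759.50, capped at 22.5% × €458,100.00 = €103,072.50
Failure-to-pay penalty: 11 × 2.5% × €458,100.00 = €125,977.50
Interest: €458,100.00 × ((1 + 0.0075)^11 − 1) = €458,100.00 × 0.0856644… = €39,242.8683…
Total = €458,100.00 + €229,050.0000 + €39,242.8683… = €726,392.87

€726,392.87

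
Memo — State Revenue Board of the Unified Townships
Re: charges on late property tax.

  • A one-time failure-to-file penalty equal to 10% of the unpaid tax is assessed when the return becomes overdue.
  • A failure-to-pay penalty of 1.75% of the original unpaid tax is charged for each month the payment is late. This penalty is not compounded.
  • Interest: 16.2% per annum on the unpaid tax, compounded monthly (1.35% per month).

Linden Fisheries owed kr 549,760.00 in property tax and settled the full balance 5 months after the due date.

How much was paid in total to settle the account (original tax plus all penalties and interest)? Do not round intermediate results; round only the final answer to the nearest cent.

Failure-to-file penalty: 10% × kr 549,760.00 = kr 54,976.00
Failure-to-pay penalty: 5 × 1.75% × kr 549,760.00 = kr 48,104.00
Interest: kr 549,760.00 × ((1 + 0.0135)^5 − 1) = kr 549,760.00 × 0.0693473… = kr 38,124.3553…
Total = kr 549,760.00 + kr 103,080.0000 + kr 38,124.3553… = kr 690,964.36

kr 690,964.36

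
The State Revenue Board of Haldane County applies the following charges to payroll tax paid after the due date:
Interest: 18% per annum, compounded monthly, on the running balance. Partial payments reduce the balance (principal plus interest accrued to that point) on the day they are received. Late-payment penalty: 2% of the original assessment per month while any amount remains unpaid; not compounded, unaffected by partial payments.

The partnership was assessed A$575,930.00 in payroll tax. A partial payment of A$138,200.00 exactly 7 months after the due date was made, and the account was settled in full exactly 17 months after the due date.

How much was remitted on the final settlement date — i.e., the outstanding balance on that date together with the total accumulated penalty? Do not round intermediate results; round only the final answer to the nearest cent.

Monthly rate = 18% ÷ 12 = 1.5%
Balance at month 7: A$575,930.0000 × (1 + 0.015)^7 = A$639,192.9807…
After A$138,200.00 payment: A$639,192.9807… − A$138,200.00 = A$500,992.9807…
Balance at month 17: A$500,992.9807… × (1 + 0.015)^10 = A$581,422.8071…
Penalty: 17 × 2% × A$575,930.00 = A$195,816.20
Final settlement = outstanding balance + penalty = A$581,422.8071… + A$195,816.20 = A$777,239.01

A$777,239.01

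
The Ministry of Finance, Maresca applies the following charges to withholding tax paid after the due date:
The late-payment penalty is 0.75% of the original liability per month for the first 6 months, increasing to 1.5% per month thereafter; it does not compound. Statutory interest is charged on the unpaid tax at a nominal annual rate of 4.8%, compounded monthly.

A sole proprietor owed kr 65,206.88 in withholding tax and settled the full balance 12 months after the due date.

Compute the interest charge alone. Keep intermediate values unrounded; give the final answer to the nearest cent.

kr 3,199.72

Interest (4.8%/yr ÷ 12 = 0.4%/month): kr 65,206.88 × ((1 + 0.004)^12 − 1) = kr 3,199.7151…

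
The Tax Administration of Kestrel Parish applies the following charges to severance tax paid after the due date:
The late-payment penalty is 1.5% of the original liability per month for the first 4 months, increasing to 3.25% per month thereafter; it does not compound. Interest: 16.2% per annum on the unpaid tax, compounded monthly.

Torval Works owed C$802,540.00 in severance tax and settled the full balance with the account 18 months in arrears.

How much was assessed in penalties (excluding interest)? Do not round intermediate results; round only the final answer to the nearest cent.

Penalty, months 1–4: 4 × 1.5% × C$802,540.00 = C$48,152.40
Penalty, months 5–18: 14 × 3.25% × C$802,540.00 = C$365,155.70
Total penalty = C$48,152.40 + C$365,155.70 = C$413,308.10

C$413,308.10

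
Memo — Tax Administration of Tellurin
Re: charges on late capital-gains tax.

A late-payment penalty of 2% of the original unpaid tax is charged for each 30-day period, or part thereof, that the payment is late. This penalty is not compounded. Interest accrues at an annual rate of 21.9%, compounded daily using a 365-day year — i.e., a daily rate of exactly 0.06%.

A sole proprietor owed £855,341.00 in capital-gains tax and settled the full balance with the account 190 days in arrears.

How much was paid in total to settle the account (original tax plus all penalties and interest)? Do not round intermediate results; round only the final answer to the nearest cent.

Penalty periods: ⌈190/30⌉ = 7; penalty = 7 × 2% × £855,341.00 = £119,747.74
Interest: £855,341.00 × ((1 + 0.0006)^190 − 1) = £855,341.00 × 0.12071381… = £103,251.4719…
Total = £855,341.00 + £119,747.7400 + £103,251.4719… = £1,078,340.21

£1,078,340.21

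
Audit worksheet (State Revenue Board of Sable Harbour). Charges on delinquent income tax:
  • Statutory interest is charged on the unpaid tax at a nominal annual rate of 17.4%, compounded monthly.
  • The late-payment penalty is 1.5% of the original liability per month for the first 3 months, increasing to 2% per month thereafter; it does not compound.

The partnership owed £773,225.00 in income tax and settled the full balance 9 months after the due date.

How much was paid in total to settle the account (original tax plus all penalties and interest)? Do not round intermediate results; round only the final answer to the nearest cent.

£1,007,767.91

Penalty, months 1–3: 3 × 1.5% × £773,225.00 = £34,795.13…
Penalty, months 4–9: 6 × 2% × £773,225.00 = £92,787.00
Interest (17.4%/yr ÷ 12 = 1.45%/month): £773,225.00 × ((1 + 0.0145)^9 − 1) = £106,960.7833…
Total = £773,225.00 + £127,582.1250 + £106,960.7833… = £1,007,767.91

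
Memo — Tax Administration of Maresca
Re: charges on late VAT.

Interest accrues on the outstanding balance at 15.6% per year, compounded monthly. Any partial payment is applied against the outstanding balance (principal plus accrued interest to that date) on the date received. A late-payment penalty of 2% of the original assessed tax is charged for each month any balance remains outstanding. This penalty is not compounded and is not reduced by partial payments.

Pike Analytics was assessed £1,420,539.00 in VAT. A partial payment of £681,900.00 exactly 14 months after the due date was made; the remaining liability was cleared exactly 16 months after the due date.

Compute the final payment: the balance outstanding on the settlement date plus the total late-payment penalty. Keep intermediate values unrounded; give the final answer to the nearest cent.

Monthly rate = 15.6% ÷ 12 = 1.3%
Balance at month 14: £1,420,539.0000 × (1 + 0.013)^14 = £1,702,101.2731…
After £681,900.00 payment: £1,702,101.2731… − £681,900.00 = £1,020,201.2731…
Balance at month 16: £1,020,201.2731… × (1 + 0.013)^2 = £1,046,898.9202…
Penalty: 16 × 2% × £1,420,539.00 = £454,572.48
Final settlement = outstanding balance + penalty = £1,046,898.9202… + £454,572.48 = £1,501,471.40

£1,501,471.40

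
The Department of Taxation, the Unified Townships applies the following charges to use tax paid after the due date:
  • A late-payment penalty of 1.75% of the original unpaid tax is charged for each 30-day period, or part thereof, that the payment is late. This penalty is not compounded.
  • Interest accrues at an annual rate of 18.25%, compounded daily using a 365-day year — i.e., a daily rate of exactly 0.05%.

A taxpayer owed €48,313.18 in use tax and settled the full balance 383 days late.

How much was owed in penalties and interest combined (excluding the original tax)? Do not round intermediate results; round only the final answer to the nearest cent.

€21,185.66

Penalty periods: ⌈383/30⌉ = 13; penalty = 13 × 1.75% × €48,313.18 = €10,991.25…
Interest: €48,313.18 × ((1 + 0.0005)^383 − 1) = €48,313.18 × 0.21100687… = €10,194.4131…
Penalties + interest = €10,991.2485… + €10,194.4131… = €21,185.66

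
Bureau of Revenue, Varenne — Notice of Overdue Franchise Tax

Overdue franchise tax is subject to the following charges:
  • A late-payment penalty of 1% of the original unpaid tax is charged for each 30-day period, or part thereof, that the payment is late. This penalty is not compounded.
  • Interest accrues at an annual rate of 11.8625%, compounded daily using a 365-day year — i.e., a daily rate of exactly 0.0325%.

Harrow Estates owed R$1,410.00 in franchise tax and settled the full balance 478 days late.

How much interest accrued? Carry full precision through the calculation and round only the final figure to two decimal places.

R$236.93

Interest: R$1,410.00 × ((1 + 0.000325)^478 − 1) = R$1,410.00 × 0.16803723… = R$236.9325…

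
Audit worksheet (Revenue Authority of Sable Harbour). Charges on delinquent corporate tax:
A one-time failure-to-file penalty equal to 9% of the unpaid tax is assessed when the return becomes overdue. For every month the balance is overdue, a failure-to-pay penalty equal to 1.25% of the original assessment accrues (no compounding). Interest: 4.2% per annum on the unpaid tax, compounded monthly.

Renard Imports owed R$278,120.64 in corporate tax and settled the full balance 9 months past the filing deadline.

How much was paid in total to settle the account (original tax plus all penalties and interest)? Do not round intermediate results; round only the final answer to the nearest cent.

R$343,324.53

Failure-to-file penalty: 9% × R$278,120.64 = R$25,030.86…
Failure-to-pay penalty: 9 × 1.25% × R$278,120.64 = R$31,288.57…
Interest (4.2%/yr ÷ 12 = 0.35%/month): R$278,120.64 × ((1 + 0.0035)^9 − 1) = R$8,884.4583…
Total = R$278,120.64 + R$56,319.4296 + R$8,884.4583… = R$343,324.53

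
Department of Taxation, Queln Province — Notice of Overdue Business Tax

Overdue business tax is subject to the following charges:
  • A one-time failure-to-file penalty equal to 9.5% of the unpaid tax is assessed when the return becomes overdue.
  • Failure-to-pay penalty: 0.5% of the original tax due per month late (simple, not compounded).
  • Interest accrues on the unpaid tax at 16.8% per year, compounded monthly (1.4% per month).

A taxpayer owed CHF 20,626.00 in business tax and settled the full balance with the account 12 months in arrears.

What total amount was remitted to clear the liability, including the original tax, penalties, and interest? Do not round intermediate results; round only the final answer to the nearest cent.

Failure-to-file penalty: 9.5% × CHF 20,626.00 = CHF 1,959.47
Failure-to-pay penalty = 0.5% × CHF 20,626.00 × 12 mo = CHF 1,237.56
Interest: CHF 20,626.00 × ((1 + 0.014)^12 − 1) = CHF 20,626.00 × 0.1815591… = CHF 3,744.8386…
Total = CHF 20,626.00 + CHF 3,197.0300 + CHF 3,744.8386… = CHF 27,567.87

CHF 27,567.87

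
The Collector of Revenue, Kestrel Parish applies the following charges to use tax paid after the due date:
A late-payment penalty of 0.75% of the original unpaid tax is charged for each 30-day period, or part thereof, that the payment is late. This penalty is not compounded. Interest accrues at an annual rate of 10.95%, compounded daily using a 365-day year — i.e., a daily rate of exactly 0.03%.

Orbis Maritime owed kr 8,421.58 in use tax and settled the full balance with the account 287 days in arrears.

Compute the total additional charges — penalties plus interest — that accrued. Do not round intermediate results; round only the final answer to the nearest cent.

kr 1,388.73

Penalty periods: ⌈287/30⌉ = 10; penalty = 10 × 0.75% × kr 8,421.58 = kr 631.62…
Interest: kr 8,421.58 × ((1 + 0.0003)^287 − 1) = kr 8,421.58 × 0.08990124… = kr 757.1105…
Penalties + interest = kr 631.6185 + kr 757.1105… = kr 1,388.73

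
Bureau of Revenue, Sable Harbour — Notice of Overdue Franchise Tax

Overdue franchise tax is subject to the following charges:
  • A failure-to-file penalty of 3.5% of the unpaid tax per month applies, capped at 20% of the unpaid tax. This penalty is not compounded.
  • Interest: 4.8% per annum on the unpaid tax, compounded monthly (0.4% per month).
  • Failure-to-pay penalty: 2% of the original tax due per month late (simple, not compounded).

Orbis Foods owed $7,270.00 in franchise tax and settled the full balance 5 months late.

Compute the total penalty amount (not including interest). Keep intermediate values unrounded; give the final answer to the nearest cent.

$1,999.25

Failure-to-file: 5 × 3.5% × $7,270.00 = $1,272.25 (under the 20% cap)
Failure-to-pay penalty = 2% × $7,270.00 × 5 mo = $727.00
Total penalty = $1,272.25 + $727.00 = $1,999.25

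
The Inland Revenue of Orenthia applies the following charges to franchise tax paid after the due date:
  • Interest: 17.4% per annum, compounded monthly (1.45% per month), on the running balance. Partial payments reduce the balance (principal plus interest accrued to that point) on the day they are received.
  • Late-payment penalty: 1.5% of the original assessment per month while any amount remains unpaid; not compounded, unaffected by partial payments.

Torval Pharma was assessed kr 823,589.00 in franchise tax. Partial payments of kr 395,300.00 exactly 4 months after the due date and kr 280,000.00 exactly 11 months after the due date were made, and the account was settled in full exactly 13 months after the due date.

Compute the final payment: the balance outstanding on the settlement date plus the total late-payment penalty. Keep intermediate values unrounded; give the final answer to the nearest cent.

Balance at month 4: kr 823,589.0000 × (1 + 0.0145)^4 = kr 872,406.1992…
After kr 395,300.00 payment: kr 872,406.1992… − kr 395,300.00 = kr 477,106.1992…
Balance at month 11: kr 477,106.1992… × (1 + 0.0145)^7 = kr 527,690.6743…
After kr 280,000.00 payment: kr 527,690.6743… − kr 280,000.00 = kr 247,690.6743…
Balance at month 13: kr 247,690.6743… × (1 + 0.0145)^2 = kr 254,925.7808…
Penalty: 13 × 1.5% × kr 823,589.00 = kr 160,599.86…
Final settlement = outstanding balance + penalty = kr 254,925.7808… + kr 160,599.86… = kr 415,525.64

kr 415,525.64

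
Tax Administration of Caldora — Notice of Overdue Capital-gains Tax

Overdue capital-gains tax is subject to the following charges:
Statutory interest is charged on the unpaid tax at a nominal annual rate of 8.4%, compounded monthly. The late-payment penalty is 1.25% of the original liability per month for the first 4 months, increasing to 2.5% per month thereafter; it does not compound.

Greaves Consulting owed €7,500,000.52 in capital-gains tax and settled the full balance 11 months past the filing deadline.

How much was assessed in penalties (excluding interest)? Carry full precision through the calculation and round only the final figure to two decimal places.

€1,687,500.12

Penalty, months 1–4: 4 × 1.25% × €7,500,000.52 = €375,000.03…
Penalty, months 5–11: 7 × 2.5% × €7,500,000.52 = €1,312,500.09…
Total penalty = €375,000.03… + €1,312,500.09… = €1,687,500.12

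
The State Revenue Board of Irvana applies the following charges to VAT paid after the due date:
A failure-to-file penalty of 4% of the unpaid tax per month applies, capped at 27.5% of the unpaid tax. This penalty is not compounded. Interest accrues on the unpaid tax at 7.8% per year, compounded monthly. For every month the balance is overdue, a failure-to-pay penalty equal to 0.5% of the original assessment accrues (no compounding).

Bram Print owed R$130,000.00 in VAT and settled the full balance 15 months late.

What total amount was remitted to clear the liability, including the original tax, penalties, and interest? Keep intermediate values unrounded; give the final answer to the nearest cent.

R$188,768.28

Failure-to-file: 15 × 4% × R$130,000.00 = R$78,000.00, capped at 27.5% × R$130,000.00 = R$35,750.00
Failure-to-pay penalty = 0.5% × R$130,000.00 × 15 mo = R$9,750.00
Interest (7.8%/yr ÷ 12 = 0.65%/month): R$130,000.00 × ((1 + 0.0065)^15 − 1) = R$13,268.2779…
Total = R$130,000.00 + R$45,500.0000 + R$13,268.2779… = R$188,768.28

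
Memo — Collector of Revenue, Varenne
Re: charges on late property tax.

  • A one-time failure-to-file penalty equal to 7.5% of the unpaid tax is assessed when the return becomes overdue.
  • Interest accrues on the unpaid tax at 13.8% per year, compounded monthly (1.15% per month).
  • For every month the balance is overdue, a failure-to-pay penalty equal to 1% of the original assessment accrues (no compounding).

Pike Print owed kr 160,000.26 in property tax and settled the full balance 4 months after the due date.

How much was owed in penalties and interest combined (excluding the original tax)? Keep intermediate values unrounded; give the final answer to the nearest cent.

Failure-to-file penalty: 7.5% × kr 160,000.26 = kr 12,000.02…
Failure-to-pay penalty = 1% × kr 160,000.26 × 4 mo = kr 6,400.01…
Interest: kr 160,000.26 × ((1 + 0.0115)^4 − 1) = kr 160,000.26 × 0.0467996… = kr 7,487.9483…
Penalties + interest = kr 18,400.0299 + kr 7,487.9483… = kr 25,887.98

kr 25,887.98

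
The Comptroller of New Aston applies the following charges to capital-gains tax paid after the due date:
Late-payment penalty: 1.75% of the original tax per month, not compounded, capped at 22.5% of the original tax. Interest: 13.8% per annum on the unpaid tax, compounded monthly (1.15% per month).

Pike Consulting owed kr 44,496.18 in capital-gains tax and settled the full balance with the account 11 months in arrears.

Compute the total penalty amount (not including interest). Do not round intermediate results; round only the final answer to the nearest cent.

Penalty: 11 × 1.75% × kr 44,496.18 = kr 8,565.51… (below the 22.5% cap of kr 10,011.64…)

kr 8,565.51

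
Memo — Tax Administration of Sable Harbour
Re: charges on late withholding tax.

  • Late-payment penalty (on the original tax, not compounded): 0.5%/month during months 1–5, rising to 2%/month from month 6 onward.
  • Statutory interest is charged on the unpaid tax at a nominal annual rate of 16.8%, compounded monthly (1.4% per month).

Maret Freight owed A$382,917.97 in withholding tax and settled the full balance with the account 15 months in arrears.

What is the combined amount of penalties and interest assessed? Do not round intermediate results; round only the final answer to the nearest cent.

A$174,948.56

Penalty, months 1–5: 5 × 0.5% × A$382,917.97 = A$9,572.95…
Penalty, months 6–15: 10 × 2% × A$382,917.97 = A$76,583.59…
Interest: A$382,917.97 × ((1 + 0.014)^15 − 1) = A$382,917.97 × 0.2318826… = A$88,792.0188…
Penalties + interest = A$86,156.5433… + A$88,792.0188… = A$174,948.56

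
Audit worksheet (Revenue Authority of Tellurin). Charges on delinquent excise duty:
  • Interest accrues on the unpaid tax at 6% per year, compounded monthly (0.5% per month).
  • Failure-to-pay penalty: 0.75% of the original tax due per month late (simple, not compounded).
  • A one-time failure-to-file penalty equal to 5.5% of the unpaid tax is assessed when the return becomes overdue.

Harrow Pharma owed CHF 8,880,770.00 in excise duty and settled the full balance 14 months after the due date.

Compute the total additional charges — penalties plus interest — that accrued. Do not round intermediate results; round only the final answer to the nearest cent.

Failure-to-file penalty: 5.5% × CHF 8,880,770.00 = CHF 488,442.35
Failure-to-pay penalty = 0.75% × CHF 8,880,770.00 × 14 mo = CHF 932,480.85
Interest: CHF 8,880,770.00 × ((1 + 0.005)^14 − 1) = CHF 8,880,770.00 × 0.0723211… = CHF 642,267.3388…
Penalties + interest = CHF 1,420,923.2000 + CHF 642,267.3388… = CHF 2,063,190.54

CHF 2,063,190.54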